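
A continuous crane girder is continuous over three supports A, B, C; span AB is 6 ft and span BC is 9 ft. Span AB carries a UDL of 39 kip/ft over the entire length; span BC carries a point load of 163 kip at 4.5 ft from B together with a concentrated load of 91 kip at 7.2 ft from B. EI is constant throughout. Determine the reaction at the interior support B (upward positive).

R_B = 295.1 kip

Take M_B as the redundant. Released structure: two simple spans AB and BC with a hinge at B.
Discontinuity in slope at B on the released structure — sum the simple-span end rotations:
  span AB: UDL 39: wL³/(24EI) = 351/EI
  span BC: point load 163 at a = 4.5: Pab(L + b)/(6LEI) = 825.2/EI
  span BC: point load 91 at a = 7.2: Pab(L + b)/(6LEI) = 235.9/EI
  relative rotation θ_0 = (351 + 1061)/EI = 1412/EI
A unit hogging moment at B produces rotation L₁/(3EI) + L₂/(3EI) = 5/EI.
Slope continuity at B: θ_0 = M_B·5/EI, so M_B = 1412/5 = 282.4 kip·ft (hogging).
Span AB, ΣM about A with M_B applied at B: R_B^{AB}·6 = 702 + 282.4, so R_B^{AB} = 164.1 kip and R_A = 234 − 164.1 = 69.93 kip.
Span BC, ΣM about C: R_B^{BC}·9 = 897.3 + 282.4, so R_B^{BC} = 131.1 kip and R_C = 254 − 131.1 = 122.9 kip.
R_B = 164.1 + 131.1 = 295.1 kip.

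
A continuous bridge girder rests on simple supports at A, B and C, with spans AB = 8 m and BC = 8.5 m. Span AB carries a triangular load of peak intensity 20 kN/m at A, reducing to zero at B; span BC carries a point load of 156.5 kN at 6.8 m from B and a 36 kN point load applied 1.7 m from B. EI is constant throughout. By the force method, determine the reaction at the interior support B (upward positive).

R_B = 117 kN

Release continuity at B by inserting a hinge; the redundant is the internal moment M_B. The primary structure is two simply-supported spans AB and BC.
Discontinuity in slope at B on the released structure — sum the simple-span end rotations:
  span AB: triangular load, peak 20: 7w₀L³/(360EI) = 199.1/EI
  span BC: point load 156.5 at a = 6.8: Pab(L + b)/(6LEI) = 361.8/EI
  span BC: point load 36 at a = 1.7: Pab(L + b)/(6LEI) = 124.8/EI
  relative rotation θ_0 = (199.1 + 486.7)/EI = 685.8/EI
A unit hogging moment at B produces rotation L₁/(3EI) + L₂/(3EI) = 5.5/EI.
Compatibility: M_B·(L₁+L₂)/(3EI) = θ_0, giving M_B = 124.7 kN·m (hogging).
Span AB, ΣM about A with M_B applied at B: R_B^{AB}·8 = 213.3 + 124.7, so R_B^{AB} = 42.25 kN and R_A = 80 − 42.25 = 37.75 kN.
Span BC, ΣM about C: R_B^{BC}·8.5 = 510.9 + 124.7, so R_B^{BC} = 74.77 kN and R_C = 192.5 − 74.77 = 117.7 kN.
R_B = 42.25 + 74.77 = 117 kN.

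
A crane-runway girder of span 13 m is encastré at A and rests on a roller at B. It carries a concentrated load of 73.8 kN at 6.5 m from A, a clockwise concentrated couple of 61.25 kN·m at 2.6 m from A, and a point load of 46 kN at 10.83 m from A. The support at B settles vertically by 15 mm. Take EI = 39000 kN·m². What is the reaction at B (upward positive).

R_B = 59.4 kN

Release the roller at B. Primary structure: cantilever fixed at A.
Free-end deflection of the primary structure under the applied loading (downward +):
  point load 73.8 at a = 6.5: Pa²(3L − a)/(6EI) = 16889/EI
  clockwise couple 61.25 at a = 2.6: M₀a(2L − a)/(2EI) = 1863/EI
  point load 46 at a = 10.83: Pa²(3L − a)/(6EI) = 25331/EI
  δ_0 = 44084/EI
Flexibility coefficient — unit upward force at B: δ_{BB} = L³/(3EI) = 732.3/EI.
With EI = 39000 kN·m²: δ_0 = 1.1303 m and δ_{BB} = 0.018778 m/kN.
Compatibility — the beam at B must follow the support down by 0.015 m: δ_0 − R_B·δ_{BB} = 0.015, so R_B = (1.1303 − 0.015)/0.018778 = 59.4 kN.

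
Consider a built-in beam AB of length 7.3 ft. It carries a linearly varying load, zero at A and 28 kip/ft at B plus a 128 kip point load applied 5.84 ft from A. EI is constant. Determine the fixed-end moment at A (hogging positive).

Release both end moments; the primary structure is a simply-supported span AB with redundants M_A and M_B.
End rotations of the released simple span under the applied load (×1/EI):
  at A: triangular load, peak 28: 7w₀L³/(360EI) = 211.8/EI
  at B: triangular load, peak 28: w₀L³/(45EI) = 242.1/EI
  at A: point load 128 at a = 5.84: Pab(L + b)/(6LEI) = 218.3/EI
  at B: point load 128 at a = 5.84: Pab(L + a)/(6LEI) = 327.4/EI
  θ_A0 = 430.1/EI,  θ_B0 = 569.5/EI
Flexibility coefficients: a unit moment at one end gives L/(3EI) there and L/(6EI) at the far end, so f₁₁ = f₂₂ = 2.433/EI and f₁₂ = f₂₁ = 1.217/EI.
Compatibility — zero rotation at each built-in end:
  2.433 M_A + 1.217 M_B = 430.1
  1.217 M_A + 2.433 M_B = 569.5
Solving the pair gives M_A = 79.64 kip·ft and M_B = 194.2 kip·ft (hogging).

M_A = 79.64 kip·ft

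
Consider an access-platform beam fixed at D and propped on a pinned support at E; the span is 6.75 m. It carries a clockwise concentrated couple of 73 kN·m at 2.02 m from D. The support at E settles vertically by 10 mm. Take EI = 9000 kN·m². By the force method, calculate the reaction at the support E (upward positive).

R_E = 7.379 kN

Take the reaction at E as the redundant and release it; the primary structure is a cantilever fixed at D.
Free-end deflection of the primary structure under the applied loading (downward +):
  clockwise couple 73 at a = 2.02: M₀a(2L − a)/(2EI) = 846.4/EI
Tip deflection under a unit load at E: L³/(3EI) = 102.5/EI.
With EI = 9000 kN·m²: δ_0 = 0.094047 m and δ_{EE} = 0.011391 m/kN.
Compatibility — the beam at E must follow the support down by 0.01 m: δ_0 − R_E·δ_{EE} = 0.01, so R_E = (0.094047 − 0.01)/0.011391 = 7.379 kN.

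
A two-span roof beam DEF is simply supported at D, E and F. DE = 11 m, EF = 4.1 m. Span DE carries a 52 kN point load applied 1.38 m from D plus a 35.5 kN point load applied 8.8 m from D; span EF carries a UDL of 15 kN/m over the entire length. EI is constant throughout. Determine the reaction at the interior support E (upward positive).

R_E = 90.87 kN

Release continuity at E by inserting a hinge; the redundant is the internal moment M_E. The primary structure is two simply-supported spans DE and EF.
End slopes at the hinge E, treating each span as simply supported:
  span DE: point load 52 at a = 1.38: Pab(L + a)/(6LEI) = 129.5/EI
  span DE: point load 35.5 at a = 8.8: Pab(L + a)/(6LEI) = 206.2/EI
  span EF: UDL 15: wL³/(24EI) = 43.08/EI
  relative rotation θ_0 = (335.7 + 43.08)/EI = 378.7/EI
A unit hogging moment at E produces rotation L₁/(3EI) + L₂/(3EI) = 5.033/EI.
Compatibility: M_E·(L₁+L₂)/(3EI) = θ_0, giving M_E = 75.25 kN·m (hogging).
Span DE, ΣM about D with M_E applied at E: R_E^{DE}·11 = 384.2 + 75.25, so R_E^{DE} = 41.76 kN and R_D = 87.5 − 41.76 = 45.74 kN.
Span EF, ΣM about F: R_E^{EF}·4.1 = 126.1 + 75.25, so R_E^{EF} = 49.1 kN and R_F = 61.5 − 49.1 = 12.4 kN.
R_E = 41.76 + 49.1 = 90.87 kN.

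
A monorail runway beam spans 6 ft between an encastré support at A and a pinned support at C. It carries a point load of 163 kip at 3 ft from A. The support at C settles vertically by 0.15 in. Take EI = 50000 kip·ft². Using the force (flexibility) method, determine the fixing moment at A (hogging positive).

Take the reaction at C as the redundant and release it; the primary structure is a cantilever fixed at A.
Free-end deflection of the primary structure under the applied loading (downward +):
  point load 163 at a = 3: Pa²(3L − a)/(6EI) = 3668/EI
Flexibility coefficient — unit upward force at C: δ_{CC} = L³/(3EI) = 72/EI.
With EI = 50000 kip·ft²: δ_0 = 0.07335 ft and δ_{CC} = 0.00144 ft/kip.
Compatibility — the beam at C must follow the support down by 0.0125 ft: δ_0 − R_C·δ_{CC} = 0.0125, so R_C = (0.07335 − 0.0125)/0.00144 = 42.26 kip.
Moment equilibrium about A: M_A = Σ(load moments about A) − R_C·L = 489 − 42.26×6 = 235.5 kip·ft.

M_A = 235.5 kip·ft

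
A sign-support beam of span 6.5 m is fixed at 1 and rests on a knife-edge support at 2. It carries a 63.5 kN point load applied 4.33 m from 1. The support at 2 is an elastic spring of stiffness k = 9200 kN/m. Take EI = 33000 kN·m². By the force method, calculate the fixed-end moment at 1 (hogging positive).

M_1 = 69.28 kN·m

Remove the prop at 2; the released (primary) structure is a cantilever built in at 1.
Downward deflection at the released point 2 due to the loads:
  point load 63.5 at a = 4.33: Pa²(3L − a)/(6EI) = 3010/EI
Tip deflection under a unit load at 2: L³/(3EI) = 91.54/EI.
With EI = 33000 kN·m²: δ_0 = 0.091216 m and δ_{22} = 0.002774 m/kN.
Compatibility — the spring shortens by R_2/k under the reaction it provides: δ_0 − R_2·δ_{22} = R_2/k. With 1/k = 0.000109 m/kN, R_2 = δ_0 / (δ_{22} + 1/k) = 0.091216 / (0.002774 + 0.000109) = 31.64 kN.
Moment equilibrium about 1: M_1 = Σ(load moments about 1) − R_2·L = 275 − 31.64×6.5 = 69.28 kN·m.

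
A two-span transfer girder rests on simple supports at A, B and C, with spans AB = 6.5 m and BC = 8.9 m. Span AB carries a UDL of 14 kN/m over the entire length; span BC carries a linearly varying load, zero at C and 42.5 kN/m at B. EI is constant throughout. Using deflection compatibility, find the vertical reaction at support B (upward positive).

Insert a hinge at B; M_B is the redundant, and each span becomes simply supported.
Discontinuity in slope at B on the released structure — sum the simple-span end rotations:
  span AB: UDL 14: wL³/(24EI) = 160.2/EI
  span BC: triangular load, peak 42.5: w₀L³/(45EI) = 665.8/EI
  relative rotation θ_0 = (160.2 + 665.8)/EI = 826/EI
A unit hogging moment at B produces rotation L₁/(3EI) + L₂/(3EI) = 5.133/EI.
Slope continuity at B: θ_0 = M_B·5.133/EI, so M_B = 826/5.133 = 160.9 kN·m (hogging).
Span AB, ΣM about A with M_B applied at B: R_B^{AB}·6.5 = 295.8 + 160.9, so R_B^{AB} = 70.26 kN and R_A = 91 − 70.26 = 20.74 kN.
Span BC, ΣM about C: R_B^{BC}·8.9 = 1122 + 160.9, so R_B^{BC} = 144.2 kN and R_C = 189.1 − 144.2 = 44.96 kN.
R_B = 70.26 + 144.2 = 214.4 kN.

R_B = 214.4 kN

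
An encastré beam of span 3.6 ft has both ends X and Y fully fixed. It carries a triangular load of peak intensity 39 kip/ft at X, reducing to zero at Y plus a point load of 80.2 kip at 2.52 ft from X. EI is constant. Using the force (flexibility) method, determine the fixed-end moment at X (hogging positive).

Release both end moments; the primary structure is a simply-supported span XY with redundants M_X and M_Y.
On the primary (simply-supported) span, the end slopes from the loading are:
  at X: triangular load, peak 39: w₀L³/(45EI) = 40.44/EI
  at Y: triangular load, peak 39: 7w₀L³/(360EI) = 35.38/EI
  at X: point load 80.2 at a = 2.52: Pab(L + b)/(6LEI) = 47.29/EI
  at Y: point load 80.2 at a = 2.52: Pab(L + a)/(6LEI) = 61.84/EI
  θ_X0 = 87.73/EI,  θ_Y0 = 97.22/EI
Flexibility coefficients: a unit moment at one end gives L/(3EI) there and L/(6EI) at the far end, so f₁₁ = f₂₂ = 1.2/EI and f₁₂ = f₂₁ = 0.6/EI.
Compatibility — zero rotation at each built-in end:
  1.2 M_X + 0.6 M_Y = 87.73
  0.6 M_X + 1.2 M_Y = 97.22
Solving the pair gives M_X = 43.46 kip·ft and M_Y = 59.29 kip·ft (hogging).

M_X = 43.46 kip·ft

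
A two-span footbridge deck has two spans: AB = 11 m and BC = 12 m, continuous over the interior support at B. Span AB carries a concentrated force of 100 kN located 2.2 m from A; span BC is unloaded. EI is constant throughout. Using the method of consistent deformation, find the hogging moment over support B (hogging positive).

M_B = 50.5 kN·m

Insert a hinge at B; M_B is the redundant, and each span becomes simply supported.
End slopes at the hinge B, treating each span as simply supported:
  span AB: point load 100 at a = 2.2: Pab(L + a)/(6LEI) = 387.2/EI
  relative rotation θ_0 = (387.2 + 0)/EI = 387.2/EI
A unit hogging moment at B produces rotation L₁/(3EI) + L₂/(3EI) = 7.667/EI.
Slope continuity at B: θ_0 = M_B·7.667/EI, so M_B = 387.2/7.667 = 50.5 kN·m (hogging).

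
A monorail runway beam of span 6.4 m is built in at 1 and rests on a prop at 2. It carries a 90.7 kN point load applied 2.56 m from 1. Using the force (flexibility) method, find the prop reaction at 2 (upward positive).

R_2 = 18.87 kN

Release the roller at 2. Primary structure: cantilever fixed at 1.
Downward deflection at the released point 2 due to the loads:
  point load 90.7 at a = 2.56: Pa²(3L − a)/(6EI) = 1649/EI
Tip deflection under a unit load at 2: L³/(3EI) = 87.38/EI.
Compatibility at 2: δ_0 − R_2·δ_{22} = 0, so R_2 = 1649/87.38 = 18.87 kN.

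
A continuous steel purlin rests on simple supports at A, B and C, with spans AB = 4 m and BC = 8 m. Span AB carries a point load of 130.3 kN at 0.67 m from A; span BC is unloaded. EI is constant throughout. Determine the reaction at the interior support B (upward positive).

Insert a hinge at B; M_B is the redundant, and each span becomes simply supported.
Discontinuity in slope at B on the released structure — sum the simple-span end rotations:
  span AB: point load 130.3 at a = 0.67: Pab(L + a)/(6LEI) = 56.57/EI
  relative rotation θ_0 = (56.57 + 0)/EI = 56.57/EI
A unit hogging moment at B produces rotation L₁/(3EI) + L₂/(3EI) = 4/EI.
Slope continuity at B: θ_0 = M_B·4/EI, so M_B = 56.57/4 = 14.14 kN·m (hogging).
Span AB, ΣM about A with M_B applied at B: R_B^{AB}·4 = 87.3 + 14.14, so R_B^{AB} = 25.36 kN and R_A = 130.3 − 25.36 = 104.9 kN.
Span BC, ΣM about C: R_B^{BC}·8 = 0 + 14.14, so R_B^{BC} = 1.768 kN and R_C = 0 − 1.768 = -1.768 kN.
R_B = 25.36 + 1.768 = 27.13 kN.

R_B = 27.13 kN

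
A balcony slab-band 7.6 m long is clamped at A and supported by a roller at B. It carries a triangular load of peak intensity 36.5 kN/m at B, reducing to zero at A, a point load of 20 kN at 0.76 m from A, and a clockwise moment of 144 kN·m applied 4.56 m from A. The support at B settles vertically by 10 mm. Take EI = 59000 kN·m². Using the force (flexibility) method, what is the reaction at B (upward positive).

R_B = 96.42 kN

Remove the prop at B; the released (primary) structure is a cantilever built in at A.
Deflection at B on the released cantilever, summing each load's contribution:
  triangular load, peak 36.5 at the free end: 11w₀L⁴/(120EI) = 11162/EI
  point load 20 at a = 0.76: Pa²(3L − a)/(6EI) = 42.43/EI
  clockwise couple 144 at a = 4.56: M₀a(2L − a)/(2EI) = 3493/EI
  δ_0 = 14698/EI
Flexibility coefficient — unit upward force at B: δ_{BB} = L³/(3EI) = 146.3/EI.
With EI = 59000 kN·m²: δ_0 = 0.24912 m and δ_{BB} = 0.00248 m/kN.
Compatibility — the beam at B must follow the support down by 0.01 m: δ_0 − R_B·δ_{BB} = 0.01, so R_B = (0.24912 − 0.01)/0.00248 = 96.42 kN.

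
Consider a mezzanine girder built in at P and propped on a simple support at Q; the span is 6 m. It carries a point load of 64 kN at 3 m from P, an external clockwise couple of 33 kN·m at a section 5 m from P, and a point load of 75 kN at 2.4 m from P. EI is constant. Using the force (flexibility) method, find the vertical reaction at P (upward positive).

R_P = 95.38 kN

Take the reaction at Q as the redundant and release it; the primary structure is a cantilever fixed at P.
Deflection at Q on the released cantilever, summing each load's contribution:
  point load 64 at a = 3: Pa²(3L − a)/(6EI) = 1440/EI
  clockwise couple 33 at a = 5: M₀a(2L − a)/(2EI) = 577.5/EI
  point load 75 at a = 2.4: Pa²(3L − a)/(6EI) = 1123/EI
  δ_0 = 3141/EI
Tip deflection under a unit load at Q: L³/(3EI) = 72/EI.
Compatibility at Q: δ_0 − R_Q·δ_{QQ} = 0, so R_Q = 3141/72 = 43.62 kN.
Vertical equilibrium: R_P = ΣP − R_Q = 139 − 43.62 = 95.38 kN.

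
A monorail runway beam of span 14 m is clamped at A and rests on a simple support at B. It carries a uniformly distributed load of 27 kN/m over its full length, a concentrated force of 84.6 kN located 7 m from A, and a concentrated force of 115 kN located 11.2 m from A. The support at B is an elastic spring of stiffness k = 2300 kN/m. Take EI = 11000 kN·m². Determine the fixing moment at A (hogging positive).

Choose R_B as the redundant. The primary structure is the cantilever fixed at A.
Free-end deflection of the primary structure under the applied loading (downward +):
  UDL 27: wL⁴/(8EI) = 129654/EI
  point load 84.6 at a = 7: Pa²(3L − a)/(6EI) = 24182/EI
  point load 115 at a = 11.2: Pa²(3L − a)/(6EI) = 74051/EI
  δ_0 = 227887/EI
Flexibility coefficient — unit upward force at B: δ_{BB} = L³/(3EI) = 914.7/EI.
With EI = 11000 kN·m²: δ_0 = 20.717 m and δ_{BB} = 0.083152 m/kN.
Compatibility — the spring shortens by R_B/k under the reaction it provides: δ_0 − R_B·δ_{BB} = R_B/k. With 1/k = 0.000435 m/kN, R_B = δ_0 / (δ_{BB} + 1/k) = 20.717 / (0.083152 + 0.000435) = 247.9 kN.
Moment equilibrium about A: M_A = Σ(load moments about A) − R_B·L = 4526 − 247.9×14 = 1056 kN·m.

M_A = 1056 kN·m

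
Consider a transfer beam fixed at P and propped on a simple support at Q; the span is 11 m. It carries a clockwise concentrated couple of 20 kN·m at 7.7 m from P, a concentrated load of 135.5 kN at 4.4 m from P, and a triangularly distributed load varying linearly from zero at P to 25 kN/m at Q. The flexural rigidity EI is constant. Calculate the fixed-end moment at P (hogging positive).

M_P = 455.3 kN·m

Remove the prop at Q; the released (primary) structure is a cantilever built in at P.
Primary-structure tip deflection at Q by superposition:
  clockwise couple 20 at a = 7.7: M₀a(2L − a)/(2EI) = 1101/EI
  point load 135.5 at a = 4.4: Pa²(3L − a)/(6EI) = 12504/EI
  triangular load, peak 25 at the free end: 11w₀L⁴/(120EI) = 33552/EI
  δ_0 = 47158/EI
Tip deflection under a unit load at Q: L³/(3EI) = 443.7/EI.
The prop prevents deflection at Q: R_Q = δ_0/δ_{QQ} = 47158/443.7 = 106.3 kN.
Moment equilibrium about P: M_P = Σ(load moments about P) − R_Q·L = 1625 − 106.3×11 = 455.3 kN·m.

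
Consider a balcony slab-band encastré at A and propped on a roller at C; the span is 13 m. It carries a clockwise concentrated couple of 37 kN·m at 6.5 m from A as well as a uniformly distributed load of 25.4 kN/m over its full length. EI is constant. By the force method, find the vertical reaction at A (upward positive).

Choose R_C as the redundant. The primary structure is the cantilever fixed at A.
Primary-structure tip deflection at C by superposition:
  clockwise couple 37 at a = 6.5: M₀a(2L − a)/(2EI) = 2345/EI
  UDL 25.4: wL⁴/(8EI) = 90681/EI
  δ_0 = 93026/EI
Flexibility coefficient — unit upward force at C: δ_{CC} = L³/(3EI) = 732.3/EI.
Compatibility at C: δ_0 − R_C·δ_{CC} = 0, so R_C = 93026/732.3 = 127 kN.
Vertical equilibrium: R_A = ΣP − R_C = 330.2 − 127 = 203.2 kN.

R_A = 203.2 kN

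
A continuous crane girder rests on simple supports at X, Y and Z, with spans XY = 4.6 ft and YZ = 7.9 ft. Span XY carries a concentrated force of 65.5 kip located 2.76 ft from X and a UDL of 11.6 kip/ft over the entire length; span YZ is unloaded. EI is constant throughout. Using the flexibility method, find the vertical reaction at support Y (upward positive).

R_Y = 77.19 kip

Release continuity at Y by inserting a hinge; the redundant is the internal moment M_Y. The primary structure is two simply-supported spans XY and YZ.
Discontinuity in slope at Y on the released structure — sum the simple-span end rotations:
  span XY: point load 65.5 at a = 2.76: Pab(L + a)/(6LEI) = 88.7/EI
  span XY: UDL 11.6: wL³/(24EI) = 47.05/EI
  relative rotation θ_0 = (135.7 + 0)/EI = 135.7/EI
A unit hogging moment at Y produces rotation L₁/(3EI) + L₂/(3EI) = 4.167/EI.
Slope continuity at Y: θ_0 = M_Y·4.167/EI, so M_Y = 135.7/4.167 = 32.58 kip·ft (hogging).
Span XY, ΣM about X with M_Y applied at Y: R_Y^{XY}·4.6 = 303.5 + 32.58, so R_Y^{XY} = 73.06 kip and R_X = 118.9 − 73.06 = 45.8 kip.
Span YZ, ΣM about Z: R_Y^{YZ}·7.9 = 0 + 32.58, so R_Y^{YZ} = 4.124 kip and R_Z = 0 − 4.124 = -4.124 kip.
R_Y = 73.06 + 4.124 = 77.19 kip.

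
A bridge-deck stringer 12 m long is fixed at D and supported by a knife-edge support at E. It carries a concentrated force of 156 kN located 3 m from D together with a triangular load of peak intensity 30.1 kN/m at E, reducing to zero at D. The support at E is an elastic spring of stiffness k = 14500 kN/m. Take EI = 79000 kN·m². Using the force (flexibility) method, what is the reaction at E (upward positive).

R_E = 111.7 kN

Remove the prop at E; the released (primary) structure is a cantilever built in at D.
Deflection at E on the released cantilever, summing each load's contribution:
  point load 156 at a = 3: Pa²(3L − a)/(6EI) = 7722/EI
  triangular load, peak 30.1 at the free end: 11w₀L⁴/(120EI) = 57214/EI
  δ_0 = 64936/EI
Flexibility coefficient — unit upward force at E: δ_{EE} = L³/(3EI) = 576/EI.
With EI = 79000 kN·m²: δ_0 = 0.82198 m and δ_{EE} = 0.007291 m/kN.
Compatibility — the spring shortens by R_E/k under the reaction it provides: δ_0 − R_E·δ_{EE} = R_E/k. With 1/k = 0.000069 m/kN, R_E = δ_0 / (δ_{EE} + 1/k) = 0.82198 / (0.007291 + 0.000069) = 111.7 kN.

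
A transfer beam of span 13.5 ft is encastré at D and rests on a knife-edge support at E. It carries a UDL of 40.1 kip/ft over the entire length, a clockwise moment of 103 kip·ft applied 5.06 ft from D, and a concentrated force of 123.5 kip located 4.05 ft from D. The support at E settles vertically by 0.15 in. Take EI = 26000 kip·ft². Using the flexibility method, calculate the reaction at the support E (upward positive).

Choose R_E as the redundant. The primary structure is the cantilever fixed at D.
Free-end deflection of the primary structure under the applied loading (downward +):
  UDL 40.1: wL⁴/(8EI) = 166491/EI
  clockwise couple 103 at a = 5.06: M₀a(2L − a)/(2EI) = 5717/EI
  point load 123.5 at a = 4.05: Pa²(3L − a)/(6EI) = 12306/EI
  δ_0 = 184514/EI
Tip deflection under a unit load at E: L³/(3EI) = 820.1/EI.
With EI = 26000 kip·ft²: δ_0 = 7.0967 ft and δ_{EE} = 0.031543 ft/kip.
Compatibility — the beam at E must follow the support down by 0.0125 ft: δ_0 − R_E·δ_{EE} = 0.0125, so R_E = (7.0967 − 0.0125)/0.031543 = 224.6 kip.

R_E = 224.6 kip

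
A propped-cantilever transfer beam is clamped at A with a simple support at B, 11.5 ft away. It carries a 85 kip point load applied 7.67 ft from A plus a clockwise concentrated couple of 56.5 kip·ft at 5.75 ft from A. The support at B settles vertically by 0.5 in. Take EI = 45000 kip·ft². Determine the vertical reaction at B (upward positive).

Release the roller at B. Primary structure: cantilever fixed at A.
Free-end deflection of the primary structure under the applied loading (downward +):
  point load 85 at a = 7.67: Pa²(3L − a)/(6EI) = 22360/EI
  clockwise couple 56.5 at a = 5.75: M₀a(2L − a)/(2EI) = 2802/EI
  δ_0 = 25162/EI
Tip deflection under a unit load at B: L³/(3EI) = 507/EI.
With EI = 45000 kip·ft²: δ_0 = 0.55916 ft and δ_{BB} = 0.011266 ft/kip.
Compatibility — the beam at B must follow the support down by 0.04167 ft: δ_0 − R_B·δ_{BB} = 0.04167, so R_B = (0.55916 − 0.04167)/0.011266 = 45.94 kip.

R_B = 45.94 kip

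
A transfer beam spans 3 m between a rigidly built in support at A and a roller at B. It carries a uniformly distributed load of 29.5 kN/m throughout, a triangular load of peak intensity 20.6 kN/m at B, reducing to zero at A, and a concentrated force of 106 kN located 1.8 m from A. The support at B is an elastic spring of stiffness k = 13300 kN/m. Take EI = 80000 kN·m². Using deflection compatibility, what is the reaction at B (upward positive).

R_B = 57.53 kN

Remove the prop at B; the released (primary) structure is a cantilever built in at A.
Downward deflection at the released point B due to the loads:
  UDL 29.5: wL⁴/(8EI) = 298.7/EI
  triangular load, peak 20.6 at the free end: 11w₀L⁴/(120EI) = 153/EI
  point load 106 at a = 1.8: Pa²(3L − a)/(6EI) = 412.1/EI
  δ_0 = 863.8/EI
Flexibility coefficient — unit upward force at B: δ_{BB} = L³/(3EI) = 9/EI.
With EI = 80000 kN·m²: δ_0 = 0.010797 m and δ_{BB} = 0.000112 m/kN.
Compatibility — the spring shortens by R_B/k under the reaction it provides: δ_0 − R_B·δ_{BB} = R_B/k. With 1/k = 0.000075 m/kN, R_B = δ_0 / (δ_{BB} + 1/k) = 0.010797 / (0.000112 + 0.000075) = 57.53 kN.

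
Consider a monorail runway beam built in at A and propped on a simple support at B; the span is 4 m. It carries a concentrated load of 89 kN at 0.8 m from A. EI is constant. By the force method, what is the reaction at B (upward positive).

Release the roller at B. Primary structure: cantilever fixed at A.
Downward deflection at the released point B due to the loads:
  point load 89 at a = 0.8: Pa²(3L − a)/(6EI) = 106.3/EI
Flexibility coefficient — unit upward force at B: δ_{BB} = L³/(3EI) = 21.33/EI.
The prop prevents deflection at B: R_B = δ_0/δ_{BB} = 106.3/21.33 = 4.984 kN.

R_B = 4.984 kN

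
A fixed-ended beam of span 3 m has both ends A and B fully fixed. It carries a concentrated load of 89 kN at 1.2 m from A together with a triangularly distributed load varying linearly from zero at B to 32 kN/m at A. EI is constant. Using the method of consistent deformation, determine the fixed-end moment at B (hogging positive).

M_B = 35.23 kN·m

Release both end moments; the primary structure is a simply-supported span AB with redundants M_A and M_B.
On the primary (simply-supported) span, the end slopes from the loading are:
  at A: point load 89 at a = 1.2: Pab(L + b)/(6LEI) = 51.26/EI
  at B: point load 89 at a = 1.2: Pab(L + a)/(6LEI) = 44.86/EI
  at A: triangular load, peak 32: w₀L³/(45EI) = 19.2/EI
  at B: triangular load, peak 32: 7w₀L³/(360EI) = 16.8/EI
  θ_A0 = 70.46/EI,  θ_B0 = 61.66/EI
Flexibility coefficients: a unit moment at one end gives L/(3EI) there and L/(6EI) at the far end, so f₁₁ = f₂₂ = 1/EI and f₁₂ = f₂₁ = 0.5/EI.
Compatibility — zero rotation at each built-in end:
  1 M_A + 0.5 M_B = 70.46
  0.5 M_A + 1 M_B = 61.66
Solving the pair gives M_A = 52.85 kN·m and M_B = 35.23 kN·m (hogging).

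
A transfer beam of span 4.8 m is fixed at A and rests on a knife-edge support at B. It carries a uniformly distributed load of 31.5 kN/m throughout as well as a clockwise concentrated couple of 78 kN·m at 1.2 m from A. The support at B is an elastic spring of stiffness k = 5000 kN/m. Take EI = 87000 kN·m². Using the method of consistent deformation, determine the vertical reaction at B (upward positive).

R_B = 45.76 kN

Take the reaction at B as the redundant and release it; the primary structure is a cantilever fixed at A.
Deflection at B on the released cantilever, summing each load's contribution:
  UDL 31.5: wL⁴/(8EI) = 2090/EI
  clockwise couple 78 at a = 1.2: M₀a(2L − a)/(2EI) = 393.1/EI
  δ_0 = 2483/EI
Flexibility coefficient — unit upward force at B: δ_{BB} = L³/(3EI) = 36.86/EI.
With EI = 87000 kN·m²: δ_0 = 0.028544 m and δ_{BB} = 0.000424 m/kN.
Compatibility — the spring shortens by R_B/k under the reaction it provides: δ_0 − R_B·δ_{BB} = R_B/k. With 1/k = 0.0002 m/kN, R_B = δ_0 / (δ_{BB} + 1/k) = 0.028544 / (0.000424 + 0.0002) = 45.76 kN.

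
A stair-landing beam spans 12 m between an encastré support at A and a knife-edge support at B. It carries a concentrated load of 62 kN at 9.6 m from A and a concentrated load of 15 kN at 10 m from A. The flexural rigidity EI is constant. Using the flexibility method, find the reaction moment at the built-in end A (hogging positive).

Choose R_B as the redundant. The primary structure is the cantilever fixed at A.
Primary-structure tip deflection at B by superposition:
  point load 62 at a = 9.6: Pa²(3L − a)/(6EI) = 25141/EI
  point load 15 at a = 10: Pa²(3L − a)/(6EI) = 6500/EI
  δ_0 = 31641/EI
Flexibility coefficient — unit upward force at B: δ_{BB} = L³/(3EI) = 576/EI.
The prop prevents deflection at B: R_B = δ_0/δ_{BB} = 31641/576 = 54.93 kN.
Moment equilibrium about A: M_A = Σ(load moments about A) − R_B·L = 745.2 − 54.93×12 = 86.01 kN·m.

M_A = 86.01 kN·m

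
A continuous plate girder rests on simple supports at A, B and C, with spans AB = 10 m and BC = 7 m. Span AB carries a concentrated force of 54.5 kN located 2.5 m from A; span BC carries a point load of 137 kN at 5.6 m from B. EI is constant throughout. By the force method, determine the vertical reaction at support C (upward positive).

Take M_B as the redundant. Released structure: two simple spans AB and BC with a hinge at B.
End slopes at the hinge B, treating each span as simply supported:
  span AB: point load 54.5 at a = 2.5: Pab(L + a)/(6LEI) = 212.9/EI
  span BC: point load 137 at a = 5.6: Pab(L + b)/(6LEI) = 214.8/EI
  relative rotation θ_0 = (212.9 + 214.8)/EI = 427.7/EI
A unit hogging moment at B produces rotation L₁/(3EI) + L₂/(3EI) = 5.667/EI.
Compatibility: M_B·(L₁+L₂)/(3EI) = θ_0, giving M_B = 75.48 kN·m (hogging).
Span BC, ΣM about C: R_B^{BC}·7 = 191.8 + 75.48, so R_B^{BC} = 38.18 kN and R_C = 137 − 38.18 = 98.82 kN.

R_C = 98.82 kN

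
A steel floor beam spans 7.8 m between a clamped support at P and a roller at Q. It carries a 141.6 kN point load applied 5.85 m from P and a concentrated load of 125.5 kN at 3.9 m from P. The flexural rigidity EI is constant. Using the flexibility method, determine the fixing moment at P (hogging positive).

M_P = 313 kN·m

Take the reaction at Q as the redundant and release it; the primary structure is a cantilever fixed at P.
Free-end deflection of the primary structure under the applied loading (downward +):
  point load 141.6 at a = 5.85: Pa²(3L − a)/(6EI) = 14174/EI
  point load 125.5 at a = 3.9: Pa²(3L − a)/(6EI) = 6204/EI
  δ_0 = 20378/EI
Tip deflection under a unit load at Q: L³/(3EI) = 158.2/EI.
Compatibility at Q: δ_0 − R_Q·δ_{QQ} = 0, so R_Q = 20378/158.2 = 128.8 kN.
Moment equilibrium about P: M_P = Σ(load moments about P) − R_Q·L = 1318 − 128.8×7.8 = 313 kN·m.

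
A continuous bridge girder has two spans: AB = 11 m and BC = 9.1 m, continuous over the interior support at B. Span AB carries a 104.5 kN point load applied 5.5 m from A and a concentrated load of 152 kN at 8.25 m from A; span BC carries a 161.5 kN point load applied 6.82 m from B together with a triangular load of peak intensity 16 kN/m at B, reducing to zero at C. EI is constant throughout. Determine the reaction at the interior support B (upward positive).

R_B = 332.8 kN

Release continuity at B by inserting a hinge; the redundant is the internal moment M_B. The primary structure is two simply-supported spans AB and BC.
End slopes at the hinge B, treating each span as simply supported:
  span AB: point load 104.5 at a = 5.5: Pab(L + a)/(6LEI) = 790.3/EI
  span AB: point load 152 at a = 8.25: Pab(L + a)/(6LEI) = 1006/EI
  span BC: point load 161.5 at a = 6.82: Pab(L + b)/(6LEI) = 523.4/EI
  span BC: triangular load, peak 16: w₀L³/(45EI) = 267.9/EI
  relative rotation θ_0 = (1796 + 791.3)/EI = 2587/EI
A unit hogging moment at B produces rotation L₁/(3EI) + L₂/(3EI) = 6.7/EI.
Compatibility: M_B·(L₁+L₂)/(3EI) = θ_0, giving M_B = 386.2 kN·m (hogging).
Span AB, ΣM about A with M_B applied at B: R_B^{AB}·11 = 1829 + 386.2, so R_B^{AB} = 201.4 kN and R_A = 256.5 − 201.4 = 55.14 kN.
Span BC, ΣM about C: R_B^{BC}·9.1 = 809.9 + 386.2, so R_B^{BC} = 131.4 kN and R_C = 234.3 − 131.4 = 102.9 kN.
R_B = 201.4 + 131.4 = 332.8 kN.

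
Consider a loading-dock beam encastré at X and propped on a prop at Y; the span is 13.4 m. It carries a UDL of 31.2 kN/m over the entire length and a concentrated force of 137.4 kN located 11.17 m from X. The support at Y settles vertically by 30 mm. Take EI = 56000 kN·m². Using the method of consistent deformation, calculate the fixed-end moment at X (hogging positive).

Choose R_Y as the redundant. The primary structure is the cantilever fixed at X.
Deflection at Y on the released cantilever, summing each load's contribution:
  UDL 31.2: wL⁴/(8EI) = 125743/EI
  point load 137.4 at a = 11.17: Pa²(3L − a)/(6EI) = 82945/EI
  δ_0 = 208688/EI
Flexibility coefficient — unit upward force at Y: δ_{YY} = L³/(3EI) = 802/EI.
With EI = 56000 kN·m²: δ_0 = 3.7266 m and δ_{YY} = 0.014322 m/kN.
Compatibility — the beam at Y must follow the support down by 0.03 m: δ_0 − R_Y·δ_{YY} = 0.03, so R_Y = (3.7266 − 0.03)/0.014322 = 258.1 kN.
Moment equilibrium about X: M_X = Σ(load moments about X) − R_Y·L = 4336 − 258.1×13.4 = 877.3 kN·m.

M_X = 877.3 kN·m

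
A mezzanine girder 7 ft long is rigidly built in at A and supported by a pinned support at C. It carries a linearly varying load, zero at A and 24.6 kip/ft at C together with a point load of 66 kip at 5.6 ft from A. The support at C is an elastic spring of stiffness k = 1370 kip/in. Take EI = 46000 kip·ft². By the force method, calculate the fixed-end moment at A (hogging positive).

Take the reaction at C as the redundant and release it; the primary structure is a cantilever fixed at A.
Deflection at C on the released cantilever, summing each load's contribution:
  triangular load, peak 24.6 at the free end: 11w₀L⁴/(120EI) = 5414/EI
  point load 66 at a = 5.6: Pa²(3L − a)/(6EI) = 5312/EI
  δ_0 = 10727/EI
Flexibility coefficient — unit upward force at C: δ_{CC} = L³/(3EI) = 114.3/EI.
With EI = 46000 kip·ft²: δ_0 = 0.23319 ft and δ_{CC} = 0.002486 ft/kip.
Compatibility — the spring shortens by R_C/k under the reaction it provides: δ_0 − R_C·δ_{CC} = R_C/k. With 1/k = 1/(1370×12) ft/kip = 0.000061 ft/kip, R_C = δ_0 / (δ_{CC} + 1/k) = 0.23319 / (0.002486 + 0.000061) = 91.58 kip.
Moment equilibrium about A: M_A = Σ(load moments about A) − R_C·L = 771.4 − 91.58×7 = 130.4 kip·ft.

M_A = 130.4 kip·ft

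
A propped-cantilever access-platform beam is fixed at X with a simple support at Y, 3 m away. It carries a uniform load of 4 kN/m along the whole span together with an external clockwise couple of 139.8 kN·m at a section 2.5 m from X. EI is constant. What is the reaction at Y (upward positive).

R_Y = 72.46 kN

Choose R_Y as the redundant. The primary structure is the cantilever fixed at X.
Free-end deflection of the primary structure under the applied loading (downward +):
  UDL 4: wL⁴/(8EI) = 40.5/EI
  clockwise couple 139.8 at a = 2.5: M₀a(2L − a)/(2EI) = 611.6/EI
  δ_0 = 652.1/EI
Flexibility coefficient — unit upward force at Y: δ_{YY} = L³/(3EI) = 9/EI.
Compatibility at Y: δ_0 − R_Y·δ_{YY} = 0, so R_Y = 652.1/9 = 72.46 kN.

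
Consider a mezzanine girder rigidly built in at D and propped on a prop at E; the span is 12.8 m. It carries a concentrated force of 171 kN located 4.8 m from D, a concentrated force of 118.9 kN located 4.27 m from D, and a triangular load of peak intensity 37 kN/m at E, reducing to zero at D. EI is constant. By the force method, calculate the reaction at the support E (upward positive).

Release the roller at E. Primary structure: cantilever fixed at D.
Deflection at E on the released cantilever, summing each load's contribution:
  point load 171 at a = 4.8: Pa²(3L − a)/(6EI) = 22063/EI
  point load 118.9 at a = 4.27: Pa²(3L − a)/(6EI) = 12332/EI
  triangular load, peak 37 at the free end: 11w₀L⁴/(120EI) = 91044/EI
  δ_0 = 125439/EI
Tip deflection under a unit load at E: L³/(3EI) = 699.1/EI.
Compatibility at E: δ_0 − R_E·δ_{EE} = 0, so R_E = 125439/699.1 = 179.4 kN.

R_E = 179.4 kN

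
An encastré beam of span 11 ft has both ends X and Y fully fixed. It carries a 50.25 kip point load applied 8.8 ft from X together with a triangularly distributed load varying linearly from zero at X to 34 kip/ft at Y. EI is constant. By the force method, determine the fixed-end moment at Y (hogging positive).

Take the two fixed-end moments M_X, M_Y as redundants; the released structure is the simple span XY.
Simple-span end rotations at X and Y under the given loads:
  at X: point load 50.25 at a = 8.8: Pab(L + b)/(6LEI) = 194.6/EI
  at Y: point load 50.25 at a = 8.8: Pab(L + a)/(6LEI) = 291.9/EI
  at X: triangular load, peak 34: 7w₀L³/(360EI) = 879.9/EI
  at Y: triangular load, peak 34: w₀L³/(45EI) = 1006/EI
  θ_X0 = 1075/EI,  θ_Y0 = 1297/EI
Flexibility coefficients: a unit moment at one end gives L/(3EI) there and L/(6EI) at the far end, so f₁₁ = f₂₂ = 3.667/EI and f₁₂ = f₂₁ = 1.833/EI.
Compatibility — zero rotation at each built-in end:
  3.667 M_X + 1.833 M_Y = 1075
  1.833 M_X + 3.667 M_Y = 1297
Solving the pair gives M_X = 154.8 kip·ft and M_Y = 276.5 kip·ft (hogging).

M_Y = 276.5 kip·ft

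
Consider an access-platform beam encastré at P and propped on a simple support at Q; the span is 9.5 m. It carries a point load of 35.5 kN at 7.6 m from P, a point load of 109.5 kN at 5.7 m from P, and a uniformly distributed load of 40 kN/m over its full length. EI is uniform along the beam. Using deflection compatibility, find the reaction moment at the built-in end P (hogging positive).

M_P = 658.4 kN·m

Take the reaction at Q as the redundant and release it; the primary structure is a cantilever fixed at P.
Downward deflection at the released point Q due to the loads:
  point load 35.5 at a = 7.6: Pa²(3L − a)/(6EI) = 7143/EI
  point load 109.5 at a = 5.7: Pa²(3L − a)/(6EI) = 13519/EI
  UDL 40: wL⁴/(8EI) = 40725/EI
  δ_0 = 61387/EI
Tip deflection under a unit load at Q: L³/(3EI) = 285.8/EI.
The prop prevents deflection at Q: R_Q = δ_0/δ_{QQ} = 61387/285.8 = 214.8 kN.
Moment equilibrium about P: M_P = Σ(load moments about P) − R_Q·L = 2699 − 214.8×9.5 = 658.4 kN·m.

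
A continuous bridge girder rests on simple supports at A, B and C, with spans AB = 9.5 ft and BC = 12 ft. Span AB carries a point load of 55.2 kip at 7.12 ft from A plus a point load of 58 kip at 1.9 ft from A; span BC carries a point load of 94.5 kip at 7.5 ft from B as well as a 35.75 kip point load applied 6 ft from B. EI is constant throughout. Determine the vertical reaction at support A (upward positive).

R_A = 38.3 kip

Insert a hinge at B; M_B is the redundant, and each span becomes simply supported.
End slopes at the hinge B, treating each span as simply supported:
  span AB: point load 55.2 at a = 7.12: Pab(L + a)/(6LEI) = 272.7/EI
  span AB: point load 58 at a = 1.9: Pab(L + a)/(6LEI) = 167.5/EI
  span BC: point load 94.5 at a = 7.5: Pab(L + b)/(6LEI) = 730.9/EI
  span BC: point load 35.75 at a = 6: Pab(L + b)/(6LEI) = 321.8/EI
  relative rotation θ_0 = (440.2 + 1053)/EI = 1493/EI
A unit hogging moment at B produces rotation L₁/(3EI) + L₂/(3EI) = 7.167/EI.
Compatibility: M_B·(L₁+L₂)/(3EI) = θ_0, giving M_B = 208.3 kip·ft (hogging).
Span AB, ΣM about A with M_B applied at B: R_B^{AB}·9.5 = 503.2 + 208.3, so R_B^{AB} = 74.9 kip and R_A = 113.2 − 74.9 = 38.3 kip.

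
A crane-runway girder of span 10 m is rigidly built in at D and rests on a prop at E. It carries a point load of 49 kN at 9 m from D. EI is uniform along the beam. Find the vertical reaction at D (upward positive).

R_D = 7.325 kN

Choose R_E as the redundant. The primary structure is the cantilever fixed at D.
Deflection at E on the released cantilever, summing each load's contribution:
  point load 49 at a = 9: Pa²(3L − a)/(6EI) = 13892/EI
Flexibility coefficient — unit upward force at E: δ_{EE} = L³/(3EI) = 333.3/EI.
Compatibility at E: δ_0 − R_E·δ_{EE} = 0, so R_E = 13892/333.3 = 41.67 kN.
Vertical equilibrium: R_D = ΣP − R_E = 49 − 41.67 = 7.325 kN.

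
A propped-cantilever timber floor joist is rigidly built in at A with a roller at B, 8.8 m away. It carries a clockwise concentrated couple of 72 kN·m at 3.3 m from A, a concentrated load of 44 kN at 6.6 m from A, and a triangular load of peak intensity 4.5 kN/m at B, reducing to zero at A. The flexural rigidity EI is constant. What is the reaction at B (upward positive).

Take the reaction at B as the redundant and release it; the primary structure is a cantilever fixed at A.
Deflection at B on the released cantilever, summing each load's contribution:
  clockwise couple 72 at a = 3.3: M₀a(2L − a)/(2EI) = 1699/EI
  point load 44 at a = 6.6: Pa²(3L − a)/(6EI) = 6325/EI
  triangular load, peak 4.5 at the free end: 11w₀L⁴/(120EI) = 2474/EI
  δ_0 = 10497/EI
Tip deflection under a unit load at B: L³/(3EI) = 227.2/EI.
The prop prevents deflection at B: R_B = δ_0/δ_{BB} = 10497/227.2 = 46.21 kN.

R_B = 46.21 kN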